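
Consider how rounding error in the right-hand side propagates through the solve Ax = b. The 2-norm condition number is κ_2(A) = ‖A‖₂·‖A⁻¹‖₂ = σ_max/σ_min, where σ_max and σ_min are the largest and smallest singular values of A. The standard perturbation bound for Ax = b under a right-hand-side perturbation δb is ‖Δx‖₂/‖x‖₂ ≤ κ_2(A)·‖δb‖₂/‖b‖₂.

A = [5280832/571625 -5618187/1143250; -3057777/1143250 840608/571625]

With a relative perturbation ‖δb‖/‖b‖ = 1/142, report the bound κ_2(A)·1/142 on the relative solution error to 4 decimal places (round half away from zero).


1.8944

M = AᵀA = [193437994609/2091232900 -1031650992/20912329; -1031650992/20912329 55024819849/2091232900]. tr(M)=429866461/3618050, det(M)=141158161/723610000
eigenvalues of AᵀA: λ = (tr ± √(tr²−4·det))/2 = 11881/100, 11881/7236100
σ_max=√(11881/100)=(109/10), σ_min=√(11881/7236100)=(109/2690) → κ = 269.0000
κ_2(A)·‖δb‖/‖b‖ = 1.8944


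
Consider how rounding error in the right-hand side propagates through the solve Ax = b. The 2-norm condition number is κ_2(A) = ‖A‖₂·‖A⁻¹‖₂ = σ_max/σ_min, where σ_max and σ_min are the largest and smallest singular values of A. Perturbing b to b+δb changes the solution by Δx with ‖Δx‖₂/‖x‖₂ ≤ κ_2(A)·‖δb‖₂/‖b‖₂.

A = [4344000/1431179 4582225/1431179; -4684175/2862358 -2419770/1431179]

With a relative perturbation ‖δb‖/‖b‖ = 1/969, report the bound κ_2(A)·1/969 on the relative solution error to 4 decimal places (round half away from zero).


0.2397

form AᵀA = [337103250625/28349803876 88486153875/7087450969; 88486153875/7087450969 92913746725/7087450969] with trace 842756525/33709636 and determinant 390625/33709636
λ_max, λ_min = (842756525/33709636 ± √710185889123825625/1136339559252496)/2 = 25, 15625/33709636
σ_max=√25=5, σ_min=√(15625/33709636)=(125/5806) → κ = 232.2400
perturbation bound = 232.2400·1/969 = 0.2397


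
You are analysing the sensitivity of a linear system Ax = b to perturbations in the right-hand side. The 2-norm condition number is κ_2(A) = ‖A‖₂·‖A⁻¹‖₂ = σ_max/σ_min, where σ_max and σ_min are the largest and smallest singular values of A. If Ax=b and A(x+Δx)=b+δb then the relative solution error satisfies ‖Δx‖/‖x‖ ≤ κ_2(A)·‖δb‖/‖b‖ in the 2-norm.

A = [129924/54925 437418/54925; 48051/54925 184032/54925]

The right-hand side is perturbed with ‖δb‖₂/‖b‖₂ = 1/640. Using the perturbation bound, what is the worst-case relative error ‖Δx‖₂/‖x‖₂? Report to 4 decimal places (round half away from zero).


0.1320

AᵀA = [113545233/17850625 388603656/17850625; 388603656/17850625 1332557892/17850625]; tr = 2313765/28561, det = 26244/28561
char-poly roots: 81 and 324/28561
so κ_2 = √(81 / (324/28561)) = 84.5000
bound on ‖Δx‖/‖x‖: κ·ε = 84.5000·1/640 = 0.1320


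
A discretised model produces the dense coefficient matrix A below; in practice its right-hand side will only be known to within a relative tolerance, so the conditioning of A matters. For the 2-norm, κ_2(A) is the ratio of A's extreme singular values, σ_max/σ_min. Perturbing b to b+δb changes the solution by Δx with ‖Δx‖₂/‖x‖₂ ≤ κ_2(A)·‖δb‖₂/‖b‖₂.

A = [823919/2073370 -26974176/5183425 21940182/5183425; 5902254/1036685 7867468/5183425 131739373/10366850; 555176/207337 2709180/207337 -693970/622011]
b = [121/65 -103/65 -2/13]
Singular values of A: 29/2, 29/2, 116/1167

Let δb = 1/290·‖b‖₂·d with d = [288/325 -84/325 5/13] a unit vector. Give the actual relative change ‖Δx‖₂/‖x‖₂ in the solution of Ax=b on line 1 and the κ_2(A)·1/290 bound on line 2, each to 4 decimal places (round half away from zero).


σ_max = 29/2, σ_min = 116/1167
κ = σ_max/σ_min = (29/2)/(116/1167) = 145.8750
bound on ‖Δx‖/‖x‖: κ·ε = 145.8750·1/290 = 0.5030
solve Ax = b  →  x = [-18.1604 4.3495 7.4921]
‖b‖₂ = 2.4495 and ‖x‖₂ = 20.1209
with δb = [0.0075 -0.0022 0.0032], A·Δx = δb → ‖Δx‖ = 0.0850
relative error = 0.0042
tightness: 0.0042 against a bound of 0.5030 (unrounded ratio ≈ 0.0084)

0.0042
0.5030


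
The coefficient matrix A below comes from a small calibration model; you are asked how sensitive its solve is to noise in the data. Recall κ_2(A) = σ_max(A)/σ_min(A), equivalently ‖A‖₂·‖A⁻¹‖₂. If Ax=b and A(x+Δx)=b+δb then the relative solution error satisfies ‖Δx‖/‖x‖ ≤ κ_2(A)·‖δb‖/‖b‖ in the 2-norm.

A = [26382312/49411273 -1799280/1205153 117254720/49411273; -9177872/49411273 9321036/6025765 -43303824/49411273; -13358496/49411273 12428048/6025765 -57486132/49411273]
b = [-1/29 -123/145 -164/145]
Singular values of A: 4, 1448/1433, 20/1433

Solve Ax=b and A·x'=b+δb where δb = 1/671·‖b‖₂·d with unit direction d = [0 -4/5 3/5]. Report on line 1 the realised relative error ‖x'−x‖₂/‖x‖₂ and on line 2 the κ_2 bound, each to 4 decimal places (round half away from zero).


largest singular value 4, smallest 20/1433
κ_2(A) = 4 / (20/1433) = 286.6000
κ_2(A)·‖δb‖/‖b‖ = 0.4271
solve Ax = b  →  x = [-0.1195 -0.8635 -0.5309]
2-norm of b is 1.4142; of x, 1.0207
Δx = A⁻¹·δb where δb = 1/671·1.4142·d; ‖Δx‖ = 0.1510
relative error = 0.1479
realised/bound (from unrounded values) ≈ 0.3464

0.1479
0.4271


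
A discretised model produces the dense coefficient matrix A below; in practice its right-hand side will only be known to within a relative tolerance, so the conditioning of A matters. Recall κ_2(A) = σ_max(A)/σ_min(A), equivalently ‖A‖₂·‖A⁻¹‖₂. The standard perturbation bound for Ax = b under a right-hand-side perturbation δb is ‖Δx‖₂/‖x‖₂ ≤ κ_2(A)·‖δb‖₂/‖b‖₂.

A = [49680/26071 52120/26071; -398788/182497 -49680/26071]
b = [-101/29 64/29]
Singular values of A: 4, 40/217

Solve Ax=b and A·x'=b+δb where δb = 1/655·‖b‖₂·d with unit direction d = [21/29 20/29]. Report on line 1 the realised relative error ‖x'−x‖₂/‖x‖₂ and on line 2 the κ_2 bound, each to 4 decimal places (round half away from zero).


σ_max = 4, σ_min = 40/217
κ = σ_max/σ_min = 4/(40/217) = 21.7000
perturbation bound = 21.7000·1/655 = 0.0331
solve Ax = b  →  x = [3.0172 -4.6181]
2-norm of b is 4.1231; of x, 5.5164
re-solving with b+δb shifts x by Δx of norm 0.0341
relative error = 0.0062
realised/bound (from unrounded values) ≈ 0.1869

0.0062
0.0331


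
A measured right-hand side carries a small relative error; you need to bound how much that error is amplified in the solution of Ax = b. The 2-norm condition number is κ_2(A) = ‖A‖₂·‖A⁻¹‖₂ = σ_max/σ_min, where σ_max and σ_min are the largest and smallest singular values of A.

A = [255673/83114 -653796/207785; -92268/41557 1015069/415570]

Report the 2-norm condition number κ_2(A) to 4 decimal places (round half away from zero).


form AᵀA = [99422218225/6907936996 -26081637120/1726984249; -26081637120/1726984249 109606476529/6907936996] with trace 124273897/4106978 and determinant 9150625/32855824
eigenvalues of AᵀA: λ = (tr ± √(tr²−4·det))/2 = 121/4, 75625/8213956
κ_2(A) = √(λ_max/λ_min) = √((121/4) / (75625/8213956)) = 57.3200

57.3200


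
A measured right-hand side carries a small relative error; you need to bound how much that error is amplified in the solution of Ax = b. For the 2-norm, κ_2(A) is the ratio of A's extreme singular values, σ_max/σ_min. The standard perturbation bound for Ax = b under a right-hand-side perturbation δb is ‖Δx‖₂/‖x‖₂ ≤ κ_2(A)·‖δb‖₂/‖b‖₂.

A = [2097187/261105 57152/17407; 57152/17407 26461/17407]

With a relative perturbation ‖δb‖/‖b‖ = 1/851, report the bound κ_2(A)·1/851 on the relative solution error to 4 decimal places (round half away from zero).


form AᵀA = [30373504801/403407225 843449216/26893815; 843449216/26893815 23470625/1792921] with trace 210972754/2387025 and determinant 4879681/2387025
eigenvalues of AᵀA: λ = (tr ± √(tr²−4·det))/2 = 2209/25, 2209/95481
σ_max=√(2209/25)=(47/5), σ_min=√(2209/95481)=(47/309) → κ = 61.8000
worst-case relative error ≤ 61.8000 × 1/851 = 0.0726

0.0726


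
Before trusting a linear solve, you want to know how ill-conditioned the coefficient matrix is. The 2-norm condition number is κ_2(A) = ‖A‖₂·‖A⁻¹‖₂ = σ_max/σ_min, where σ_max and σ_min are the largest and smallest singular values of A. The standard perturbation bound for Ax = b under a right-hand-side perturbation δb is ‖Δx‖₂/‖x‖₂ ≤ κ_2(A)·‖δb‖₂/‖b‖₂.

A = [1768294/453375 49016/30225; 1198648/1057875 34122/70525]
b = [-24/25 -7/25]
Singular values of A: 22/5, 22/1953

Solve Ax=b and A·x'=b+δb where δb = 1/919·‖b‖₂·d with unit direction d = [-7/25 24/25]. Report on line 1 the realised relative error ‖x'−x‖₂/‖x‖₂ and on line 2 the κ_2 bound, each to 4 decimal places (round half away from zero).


largest singular value 22/5, smallest 22/1953
κ_2(A) = (22/5) / (22/1953) = 390.6000
worst-case relative error ≤ 390.6000 × 1/919 = 0.4250
solve Ax = b  →  x = [-0.2098 -0.0874]
2-norm of b is 1.0000; of x, 0.2273
δb = ε·‖b‖·d = [-0.0003 0.0010]; solving A·Δx = δb gives ‖Δx‖ = 0.0966
realised ‖Δx‖/‖x‖ = 0.4250
so the bound is sharp here: realised error equals the bound

0.4250
0.4250


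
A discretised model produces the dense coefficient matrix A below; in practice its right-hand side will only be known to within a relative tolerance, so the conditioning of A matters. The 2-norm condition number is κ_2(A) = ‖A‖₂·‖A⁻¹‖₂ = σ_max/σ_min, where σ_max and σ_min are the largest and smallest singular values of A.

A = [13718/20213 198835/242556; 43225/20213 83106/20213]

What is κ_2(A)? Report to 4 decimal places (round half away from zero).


21.7500

form AᵀA = [1223429/243049 13633165/1458294; 13633165/1458294 615161689/34999056] with trace 2738185/121104 and determinant 130321/121104
char-poly roots: 361/16 and 361/7569
σ_max=√(361/16)=(19/4), σ_min=√(361/7569)=(19/87) → κ = 21.7500


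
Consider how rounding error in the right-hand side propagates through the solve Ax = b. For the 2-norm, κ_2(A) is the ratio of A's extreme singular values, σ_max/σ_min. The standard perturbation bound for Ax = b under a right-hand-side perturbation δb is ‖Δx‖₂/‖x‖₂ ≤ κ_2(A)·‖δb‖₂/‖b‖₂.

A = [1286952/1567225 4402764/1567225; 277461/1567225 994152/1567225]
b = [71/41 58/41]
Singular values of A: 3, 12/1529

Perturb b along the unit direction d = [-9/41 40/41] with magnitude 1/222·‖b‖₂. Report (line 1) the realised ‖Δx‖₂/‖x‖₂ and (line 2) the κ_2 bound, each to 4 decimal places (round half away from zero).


0.0101
1.7218

σ_max = 3, σ_min = 12/1529
condition number: 3 ÷ (12/1529) = 382.2500
bound on ‖Δx‖/‖x‖: κ·ε = 382.2500·1/222 = 1.7218
solve Ax = b  →  x = [-122.1333 36.3167]
‖b‖ = 2.2361, ‖x‖ = 127.4184
re-solving with b+δb shifts x by Δx of norm 1.2834
relative error = 0.0101
realised/bound (from unrounded values) ≈ 0.0058


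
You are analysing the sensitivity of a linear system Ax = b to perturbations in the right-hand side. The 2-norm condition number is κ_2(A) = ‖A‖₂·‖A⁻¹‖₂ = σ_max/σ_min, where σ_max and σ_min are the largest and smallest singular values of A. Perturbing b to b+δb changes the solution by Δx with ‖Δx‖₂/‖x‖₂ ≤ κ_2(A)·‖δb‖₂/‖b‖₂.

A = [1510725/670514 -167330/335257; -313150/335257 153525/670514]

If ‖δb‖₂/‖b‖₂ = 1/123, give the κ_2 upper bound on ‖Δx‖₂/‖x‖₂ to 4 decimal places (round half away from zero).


1.0228

form AᵀA = [15825690625/2660290084 -890136000/665072521; -890136000/665072521 802173025/2660290084] with trace 4945825/791282 and determinant 15625/6330256
char-poly roots: 25/4 and 625/1582564
κ_2(A) = √(λ_max/λ_min) = √((25/4) / (625/1582564)) = 125.8000
κ_2(A)·‖δb‖/‖b‖ = 1.0228


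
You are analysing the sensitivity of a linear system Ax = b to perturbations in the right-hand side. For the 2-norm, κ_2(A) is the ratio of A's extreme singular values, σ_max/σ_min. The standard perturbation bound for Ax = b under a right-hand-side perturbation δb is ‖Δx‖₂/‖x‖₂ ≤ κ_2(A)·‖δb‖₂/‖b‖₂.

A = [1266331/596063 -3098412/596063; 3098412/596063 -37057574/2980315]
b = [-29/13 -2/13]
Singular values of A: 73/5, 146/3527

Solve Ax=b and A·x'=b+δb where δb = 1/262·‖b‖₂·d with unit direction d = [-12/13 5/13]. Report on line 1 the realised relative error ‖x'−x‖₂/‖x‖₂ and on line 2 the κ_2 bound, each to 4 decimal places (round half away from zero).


0.0043
1.3462

from the listed singular values, σ₁ = 73/5, σ_n = 146/3527
condition number: (73/5) ÷ (146/3527) = 352.7000
bound on ‖Δx‖/‖x‖: κ·ε = 352.7000·1/262 = 1.3462
solve Ax = b  →  x = [44.5722 18.6459]
‖b‖ = 2.2361, ‖x‖ = 48.3151
re-solving with b+δb shifts x by Δx of norm 0.2062
realised ‖Δx‖/‖x‖ = 0.0043
tightness: 0.0043 against a bound of 1.3462 (unrounded ratio ≈ 0.0032)


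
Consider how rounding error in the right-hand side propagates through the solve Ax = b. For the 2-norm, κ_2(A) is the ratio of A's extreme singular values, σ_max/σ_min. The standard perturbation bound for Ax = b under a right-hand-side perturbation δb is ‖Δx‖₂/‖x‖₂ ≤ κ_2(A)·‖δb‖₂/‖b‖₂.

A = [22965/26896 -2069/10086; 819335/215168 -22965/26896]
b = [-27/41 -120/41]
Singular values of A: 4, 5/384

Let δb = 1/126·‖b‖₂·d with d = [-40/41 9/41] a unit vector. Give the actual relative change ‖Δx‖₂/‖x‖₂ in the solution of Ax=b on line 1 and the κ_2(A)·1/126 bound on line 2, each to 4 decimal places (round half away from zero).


2.4381
2.4381

from the listed singular values, σ₁ = 4, σ_n = 5/384
κ = σ_max/σ_min = 4/(5/384) = 307.2000
κ_2(A)·‖δb‖/‖b‖ = 2.4381
solve Ax = b  →  x = [-0.7317 0.1646]
‖b‖ = 3.0000, ‖x‖ = 0.7500
δb = ε·‖b‖·d = [-0.0232 0.0052]; solving A·Δx = δb gives ‖Δx‖ = 1.8286
relative error = 2.4381
so the bound is sharp here: realised error equals the bound


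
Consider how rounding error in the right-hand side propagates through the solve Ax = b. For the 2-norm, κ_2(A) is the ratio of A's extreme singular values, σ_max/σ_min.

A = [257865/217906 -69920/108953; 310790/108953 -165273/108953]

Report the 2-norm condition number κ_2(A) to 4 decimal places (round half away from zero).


form AᵀA = [2679621625/280964644 -357279030/70241161; -357279030/70241161 190556041/70241161] with trace 11909501/972196 and determinant 1225/972196
char-poly roots: 49/4 and 25/243049
κ_2(A) = √(λ_max/λ_min) = √((49/4) / (25/243049)) = 345.1000

345.1000


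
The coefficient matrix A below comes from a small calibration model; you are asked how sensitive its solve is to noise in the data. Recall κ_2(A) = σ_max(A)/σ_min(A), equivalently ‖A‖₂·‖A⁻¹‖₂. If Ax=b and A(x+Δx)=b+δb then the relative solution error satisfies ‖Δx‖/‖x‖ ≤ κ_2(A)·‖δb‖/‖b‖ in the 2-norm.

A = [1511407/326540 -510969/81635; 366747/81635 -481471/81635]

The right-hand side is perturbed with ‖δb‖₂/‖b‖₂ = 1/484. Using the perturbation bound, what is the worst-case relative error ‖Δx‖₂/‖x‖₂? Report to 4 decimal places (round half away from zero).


0.2908

M = AᵀA = [5275154473/126787600 -1758138291/31696900; -1758138291/31696900 586092322/7924225]. tr(M)=586105265/5071504, det(M)=3418801/5071504
eigenvalues of AᵀA: λ = (tr ± √(tr²−4·det))/2 = 1849/16, 1849/316969
so κ_2 = √((1849/16) / (1849/316969)) = 140.7500
perturbation bound = 140.7500·1/484 = 0.2908


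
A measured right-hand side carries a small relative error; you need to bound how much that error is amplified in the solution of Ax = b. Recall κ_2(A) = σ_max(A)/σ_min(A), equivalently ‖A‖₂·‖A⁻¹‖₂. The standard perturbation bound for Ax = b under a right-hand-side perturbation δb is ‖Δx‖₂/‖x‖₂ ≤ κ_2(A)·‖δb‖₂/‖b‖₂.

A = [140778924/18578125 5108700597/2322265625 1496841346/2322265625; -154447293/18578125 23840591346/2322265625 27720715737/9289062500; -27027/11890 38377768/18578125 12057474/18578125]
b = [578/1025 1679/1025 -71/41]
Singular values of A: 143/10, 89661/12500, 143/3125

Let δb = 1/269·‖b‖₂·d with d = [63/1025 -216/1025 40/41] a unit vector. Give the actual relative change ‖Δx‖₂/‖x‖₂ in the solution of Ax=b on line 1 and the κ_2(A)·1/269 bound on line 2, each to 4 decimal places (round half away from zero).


0.0046
1.1617

largest singular value 143/10, smallest 143/3125
condition number: (143/10) ÷ (143/3125) = 312.5000
worst-case relative error ≤ 312.5000 × 1/269 = 1.1617
solve Ax = b  →  x = [0.0455 12.3810 -41.9163]
‖b‖₂ = 2.4495 and ‖x‖₂ = 43.7066
Δx = A⁻¹·δb where δb = 1/269·2.4495·d; ‖Δx‖ = 0.1990
dividing the unrounded norms, ‖Δx‖/‖x‖ = 0.0046
tightness: 0.0046 against a bound of 1.1617 (unrounded ratio ≈ 0.0039)


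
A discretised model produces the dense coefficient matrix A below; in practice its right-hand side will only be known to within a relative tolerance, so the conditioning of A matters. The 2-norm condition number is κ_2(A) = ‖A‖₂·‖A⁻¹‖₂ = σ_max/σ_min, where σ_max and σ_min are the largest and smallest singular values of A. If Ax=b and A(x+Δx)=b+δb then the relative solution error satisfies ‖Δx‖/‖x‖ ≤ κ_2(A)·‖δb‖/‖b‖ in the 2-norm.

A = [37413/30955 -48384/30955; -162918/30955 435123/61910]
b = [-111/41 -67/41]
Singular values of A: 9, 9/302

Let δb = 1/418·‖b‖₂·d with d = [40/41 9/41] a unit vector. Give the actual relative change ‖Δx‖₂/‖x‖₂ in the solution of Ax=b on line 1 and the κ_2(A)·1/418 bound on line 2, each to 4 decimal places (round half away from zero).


0.0025
0.7225

from the listed singular values, σ₁ = 9, σ_n = 9/302
condition number: 9 ÷ (9/302) = 302.0000
perturbation bound = 302.0000·1/418 = 0.7225
solve Ax = b  →  x = [-80.4667 -60.4889]
2-norm of b is 3.1623; of x, 100.6667
with δb = [0.0074 0.0017], A·Δx = δb → ‖Δx‖ = 0.2539
relative error = 0.0025
realised/bound (from unrounded values) ≈ 0.0035


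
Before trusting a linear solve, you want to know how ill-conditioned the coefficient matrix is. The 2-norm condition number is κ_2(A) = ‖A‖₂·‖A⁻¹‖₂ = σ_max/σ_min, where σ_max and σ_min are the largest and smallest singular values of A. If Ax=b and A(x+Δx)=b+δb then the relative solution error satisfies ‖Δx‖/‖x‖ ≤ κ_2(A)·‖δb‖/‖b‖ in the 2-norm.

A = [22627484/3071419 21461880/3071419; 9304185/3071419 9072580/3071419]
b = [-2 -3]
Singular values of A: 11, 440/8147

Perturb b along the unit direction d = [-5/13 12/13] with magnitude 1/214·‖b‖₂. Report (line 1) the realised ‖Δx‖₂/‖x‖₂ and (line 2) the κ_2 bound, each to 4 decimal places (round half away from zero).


0.0084
0.9518

σ_max = 11, σ_min = 440/8147
κ_2(A) = 11 / (440/8147) = 203.6750
bound on ‖Δx‖/‖x‖: κ·ε = 203.6750·1/214 = 0.9518
solve Ax = b  →  x = [25.3417 -27.0042]
2-norm of b is 3.6056; of x, 37.0328
re-solving with b+δb shifts x by Δx of norm 0.3120
realised ‖Δx‖/‖x‖ = 0.0084
realised/bound (from unrounded values) ≈ 0.0089


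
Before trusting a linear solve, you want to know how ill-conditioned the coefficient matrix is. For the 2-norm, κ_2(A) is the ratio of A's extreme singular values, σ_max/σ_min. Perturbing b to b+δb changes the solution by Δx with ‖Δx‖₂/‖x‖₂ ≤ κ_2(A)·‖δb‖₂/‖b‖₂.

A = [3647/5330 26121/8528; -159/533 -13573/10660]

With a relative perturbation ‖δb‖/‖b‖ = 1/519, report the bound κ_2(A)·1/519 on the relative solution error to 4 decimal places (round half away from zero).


form AᵀA = [93661/168100 665847/268960; 665847/268960 118374481/10758400] with trace 14797/1280 and determinant 289/160000
λ_max, λ_min = (14797/1280 ± √5473484289/40960000)/2 = 289/25, 1/6400
σ_max=√(289/25)=(17/5), σ_min=√(1/6400)=(1/80) → κ = 272.0000
κ_2(A)·‖δb‖/‖b‖ = 0.5241

0.5241


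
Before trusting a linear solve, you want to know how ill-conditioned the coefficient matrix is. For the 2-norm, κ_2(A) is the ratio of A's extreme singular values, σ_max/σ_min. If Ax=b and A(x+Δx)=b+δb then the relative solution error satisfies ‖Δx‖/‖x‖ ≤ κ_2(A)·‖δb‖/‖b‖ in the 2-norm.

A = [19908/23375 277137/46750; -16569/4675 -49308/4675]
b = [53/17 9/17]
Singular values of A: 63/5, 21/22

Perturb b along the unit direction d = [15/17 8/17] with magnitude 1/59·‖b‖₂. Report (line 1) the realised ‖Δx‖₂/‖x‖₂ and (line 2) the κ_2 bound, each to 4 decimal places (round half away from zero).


from the listed singular values, σ₁ = 63/5, σ_n = 21/22
κ = σ_max/σ_min = (63/5)/(21/22) = 13.2000
perturbation bound = 13.2000·1/59 = 0.2237
solve Ax = b  →  x = [-2.9949 0.9562]
2-norm of b is 3.1623; of x, 3.1439
with δb = [0.0473 0.0252], A·Δx = δb → ‖Δx‖ = 0.0562
relative error = 0.0179
so the bound overstates the realised error by a factor of ≈ 12.5266 (computed from the unrounded values)

0.0179
0.2237


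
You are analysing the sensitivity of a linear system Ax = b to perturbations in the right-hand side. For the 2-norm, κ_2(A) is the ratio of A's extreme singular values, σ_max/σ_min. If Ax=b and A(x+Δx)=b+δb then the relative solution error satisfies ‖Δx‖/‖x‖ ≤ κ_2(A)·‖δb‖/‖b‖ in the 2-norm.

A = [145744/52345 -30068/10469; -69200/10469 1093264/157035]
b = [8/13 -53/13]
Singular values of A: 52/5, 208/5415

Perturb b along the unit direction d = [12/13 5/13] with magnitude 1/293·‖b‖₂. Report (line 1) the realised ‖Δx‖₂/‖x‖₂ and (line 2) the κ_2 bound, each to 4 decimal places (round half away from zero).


from the listed singular values, σ₁ = 52/5, σ_n = 208/5415
κ = σ_max/σ_min = (52/5)/(208/5415) = 270.7500
perturbation bound = 270.7500·1/293 = 0.9241
solve Ax = b  →  x = [-18.5867 -18.2328]
‖b‖₂ = 4.1231 and ‖x‖₂ = 26.0365
re-solving with b+δb shifts x by Δx of norm 0.3663
relative error = 0.0141
so the bound overstates the realised error by a factor of ≈ 65.6737 (computed from the unrounded values)

0.0141
0.9241


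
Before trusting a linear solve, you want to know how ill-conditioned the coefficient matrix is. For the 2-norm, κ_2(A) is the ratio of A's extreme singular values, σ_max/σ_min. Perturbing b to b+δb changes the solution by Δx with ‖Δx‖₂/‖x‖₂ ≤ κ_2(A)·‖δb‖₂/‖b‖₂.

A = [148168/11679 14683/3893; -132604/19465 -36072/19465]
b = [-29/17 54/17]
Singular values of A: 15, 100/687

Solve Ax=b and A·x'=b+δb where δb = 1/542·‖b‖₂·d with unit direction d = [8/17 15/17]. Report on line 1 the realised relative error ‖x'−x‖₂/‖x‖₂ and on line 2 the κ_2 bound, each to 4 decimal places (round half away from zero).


from the listed singular values, σ₁ = 15, σ_n = 100/687
κ = σ_max/σ_min = 15/(100/687) = 103.0500
bound on ‖Δx‖/‖x‖: κ·ε = 103.0500·1/542 = 0.1901
solve Ax = b  →  x = [-4.0392 13.1344]
2-norm of b is 3.6056; of x, 13.7415
Δx = A⁻¹·δb where δb = 1/542·3.6056·d; ‖Δx‖ = 0.0457
dividing the unrounded norms, ‖Δx‖/‖x‖ = 0.0033
tightness: 0.0033 against a bound of 0.1901 (unrounded ratio ≈ 0.0175)

0.0033
0.1901


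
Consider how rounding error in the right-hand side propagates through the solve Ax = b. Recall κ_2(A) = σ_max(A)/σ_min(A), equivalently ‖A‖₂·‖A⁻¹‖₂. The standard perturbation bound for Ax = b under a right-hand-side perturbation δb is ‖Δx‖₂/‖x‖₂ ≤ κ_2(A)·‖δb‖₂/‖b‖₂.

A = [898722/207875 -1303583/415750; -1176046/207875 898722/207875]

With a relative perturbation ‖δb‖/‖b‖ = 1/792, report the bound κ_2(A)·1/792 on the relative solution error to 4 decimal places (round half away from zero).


form AᵀA = [87631417096/1728480625 -65708710947/1728480625; -65708710947/1728480625 197205342841/6913922500] with trace 21909240449/276556900 and determinant 62742241/69139225
char-poly roots: 7921/100 and 31684/2765569
σ_max=√(7921/100)=(89/10), σ_min=√(31684/2765569)=(178/1663) → κ = 83.1500
κ_2(A)·‖δb‖/‖b‖ = 0.1050

0.1050


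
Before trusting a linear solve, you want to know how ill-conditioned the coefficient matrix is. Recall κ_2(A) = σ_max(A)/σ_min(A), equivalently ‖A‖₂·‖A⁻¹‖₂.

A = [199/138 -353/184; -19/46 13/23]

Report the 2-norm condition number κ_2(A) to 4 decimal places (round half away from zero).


M = AᵀA = [21425/9522 -76175/25392; -76175/25392 135425/33856]. tr(M)=1904425/304704, det(M)=625/1218816
eigenvalues of AᵀA: λ = (tr ± √(tr²−4·det))/2 = 25/4, 25/304704
κ_2(A) = √(λ_max/λ_min) = √((25/4) / (25/304704)) = 276.0000

276.0000


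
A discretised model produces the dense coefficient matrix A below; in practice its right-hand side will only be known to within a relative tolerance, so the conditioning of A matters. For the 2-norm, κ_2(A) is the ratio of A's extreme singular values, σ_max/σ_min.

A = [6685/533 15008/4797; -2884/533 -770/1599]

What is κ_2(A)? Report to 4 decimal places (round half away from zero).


M = AᵀA = [313649/1681 633080/15129; 633080/15129 1364356/136161]. tr(M)=15925/81, det(M)=9604/81
char-poly roots: 196 and 49/81
σ_max=√196=14, σ_min=√(49/81)=(7/9) → κ = 18.0000

18.0000


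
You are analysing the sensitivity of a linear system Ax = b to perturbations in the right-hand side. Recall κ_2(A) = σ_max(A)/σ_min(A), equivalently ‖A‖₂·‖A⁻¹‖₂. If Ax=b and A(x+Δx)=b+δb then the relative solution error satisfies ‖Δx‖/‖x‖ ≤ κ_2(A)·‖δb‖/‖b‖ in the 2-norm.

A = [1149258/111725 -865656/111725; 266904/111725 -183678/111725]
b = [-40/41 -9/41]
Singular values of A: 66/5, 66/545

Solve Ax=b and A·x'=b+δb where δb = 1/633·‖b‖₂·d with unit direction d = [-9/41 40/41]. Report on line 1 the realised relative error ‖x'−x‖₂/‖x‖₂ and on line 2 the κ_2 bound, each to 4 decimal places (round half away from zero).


largest singular value 66/5, smallest 66/545
κ = σ_max/σ_min = (66/5)/(66/545) = 109.0000
worst-case relative error ≤ 109.0000 × 1/633 = 0.1722
solve Ax = b  →  x = [-0.0606 0.0455]
2-norm of b is 1.0000; of x, 0.0758
re-solving with b+δb shifts x by Δx of norm 0.0130
relative error = 0.1722
tightness: 0.1722 against a bound of 0.1722; the bound is attained (ratio 1)

0.1722
0.1722


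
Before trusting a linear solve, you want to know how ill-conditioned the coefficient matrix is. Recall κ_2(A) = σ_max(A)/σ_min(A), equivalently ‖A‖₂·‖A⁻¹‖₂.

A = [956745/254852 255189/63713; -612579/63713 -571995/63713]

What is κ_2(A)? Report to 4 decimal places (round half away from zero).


AᵀA = [40943251449/384316816 9737984025/96079204; 9737984025/96079204 2321300034/24019801]; tr = 92846673/456976, det = 10556001/456976
solving λ² − 92846673/456976·λ + 10556001/456976 = 0 gives λ = 3249/16, 3249/28561
σ_max=√(3249/16)=(57/4), σ_min=√(3249/28561)=(57/169) → κ = 42.2500

42.2500


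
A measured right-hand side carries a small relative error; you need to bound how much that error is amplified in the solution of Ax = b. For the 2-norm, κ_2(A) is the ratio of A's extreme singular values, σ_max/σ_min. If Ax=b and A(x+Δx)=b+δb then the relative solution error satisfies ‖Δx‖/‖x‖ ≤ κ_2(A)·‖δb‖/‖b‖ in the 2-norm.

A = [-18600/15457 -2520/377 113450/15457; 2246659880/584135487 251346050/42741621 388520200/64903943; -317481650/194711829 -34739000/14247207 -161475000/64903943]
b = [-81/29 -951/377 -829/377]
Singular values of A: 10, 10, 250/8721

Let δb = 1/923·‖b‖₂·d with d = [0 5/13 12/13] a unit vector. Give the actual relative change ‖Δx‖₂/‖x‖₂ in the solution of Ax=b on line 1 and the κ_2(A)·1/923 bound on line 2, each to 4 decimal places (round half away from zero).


0.0016
0.3779

largest singular value 10, smallest 250/8721
condition number: 10 ÷ (250/8721) = 348.8400
worst-case relative error ≤ 348.8400 × 1/923 = 0.3779
solve Ax = b  →  x = [94.2174 -40.1585 -21.5064]
2-norm of b is 4.3589; of x, 104.6525
Δx = A⁻¹·δb where δb = 1/923·4.3589·d; ‖Δx‖ = 0.1647
realised ‖Δx‖/‖x‖ = 0.0016
so the bound overstates the realised error by a factor of ≈ 240.0892 (computed from the unrounded values)


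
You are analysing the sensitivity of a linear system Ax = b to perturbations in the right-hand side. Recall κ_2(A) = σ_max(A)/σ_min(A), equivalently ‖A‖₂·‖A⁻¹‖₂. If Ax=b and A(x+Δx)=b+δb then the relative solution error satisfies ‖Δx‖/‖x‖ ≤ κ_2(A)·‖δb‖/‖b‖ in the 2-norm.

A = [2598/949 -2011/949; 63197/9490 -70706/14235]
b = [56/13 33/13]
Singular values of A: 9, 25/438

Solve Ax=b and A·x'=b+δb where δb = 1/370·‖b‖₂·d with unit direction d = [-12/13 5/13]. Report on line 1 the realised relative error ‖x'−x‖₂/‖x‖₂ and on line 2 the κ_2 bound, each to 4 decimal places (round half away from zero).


σ_max = 9, σ_min = 25/438
condition number: 9 ÷ (25/438) = 157.6800
κ_2(A)·‖δb‖/‖b‖ = 0.4262
solve Ax = b  →  x = [-31.1804 -42.3147]
‖b‖₂ = 5.0000 and ‖x‖₂ = 52.5619
Δx = A⁻¹·δb where δb = 1/370·5.0000·d; ‖Δx‖ = 0.2368
realised ‖Δx‖/‖x‖ = 0.0045
tightness: 0.0045 against a bound of 0.4262 (unrounded ratio ≈ 0.0106)

0.0045
0.4262


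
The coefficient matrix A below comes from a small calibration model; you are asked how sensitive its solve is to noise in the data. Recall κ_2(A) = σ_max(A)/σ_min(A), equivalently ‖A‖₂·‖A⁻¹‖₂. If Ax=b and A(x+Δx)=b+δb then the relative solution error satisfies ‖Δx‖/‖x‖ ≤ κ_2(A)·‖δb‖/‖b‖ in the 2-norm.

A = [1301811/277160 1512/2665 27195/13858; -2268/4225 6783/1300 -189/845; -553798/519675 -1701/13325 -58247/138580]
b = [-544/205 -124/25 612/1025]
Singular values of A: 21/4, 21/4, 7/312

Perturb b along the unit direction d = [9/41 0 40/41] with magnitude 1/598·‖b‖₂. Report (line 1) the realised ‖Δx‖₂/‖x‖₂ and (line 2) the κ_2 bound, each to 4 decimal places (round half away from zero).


from the listed singular values, σ₁ = 21/4, σ_n = 7/312
κ = σ_max/σ_min = (21/4)/(7/312) = 234.0000
κ_2(A)·‖δb‖/‖b‖ = 0.3913
solve Ax = b  →  x = [-0.3787 -0.9963 -0.1578]
‖b‖₂ = 5.6569 and ‖x‖₂ = 1.0775
Δx = A⁻¹·δb where δb = 1/598·5.6569·d; ‖Δx‖ = 0.4216
dividing the unrounded norms, ‖Δx‖/‖x‖ = 0.3913
tightness: 0.3913 against a bound of 0.3913; the bound is attained (ratio 1)

0.3913
0.3913


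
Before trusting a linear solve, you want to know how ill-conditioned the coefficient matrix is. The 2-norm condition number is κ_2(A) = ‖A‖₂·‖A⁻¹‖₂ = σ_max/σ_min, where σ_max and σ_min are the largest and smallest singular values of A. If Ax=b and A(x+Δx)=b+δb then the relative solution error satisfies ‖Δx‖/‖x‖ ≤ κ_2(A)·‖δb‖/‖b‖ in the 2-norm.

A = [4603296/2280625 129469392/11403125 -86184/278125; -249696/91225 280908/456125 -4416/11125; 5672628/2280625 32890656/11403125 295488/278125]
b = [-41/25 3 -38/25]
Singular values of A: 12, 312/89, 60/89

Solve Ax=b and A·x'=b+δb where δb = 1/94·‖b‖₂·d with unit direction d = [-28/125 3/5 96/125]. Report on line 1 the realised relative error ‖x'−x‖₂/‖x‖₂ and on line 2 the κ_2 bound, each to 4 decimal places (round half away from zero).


σ_max = 12, σ_min = 60/89
κ = σ_max/σ_min = 12/(60/89) = 17.8000
bound on ‖Δx‖/‖x‖: κ·ε = 17.8000·1/94 = 0.1894
solve Ax = b  →  x = [-1.2433 0.1089 1.1844]
‖b‖ = 3.7417, ‖x‖ = 1.7206
Δx = A⁻¹·δb where δb = 1/94·3.7417·d; ‖Δx‖ = 0.0590
realised ‖Δx‖/‖x‖ = 0.0343
realised/bound (from unrounded values) ≈ 0.1812

0.0343
0.1894


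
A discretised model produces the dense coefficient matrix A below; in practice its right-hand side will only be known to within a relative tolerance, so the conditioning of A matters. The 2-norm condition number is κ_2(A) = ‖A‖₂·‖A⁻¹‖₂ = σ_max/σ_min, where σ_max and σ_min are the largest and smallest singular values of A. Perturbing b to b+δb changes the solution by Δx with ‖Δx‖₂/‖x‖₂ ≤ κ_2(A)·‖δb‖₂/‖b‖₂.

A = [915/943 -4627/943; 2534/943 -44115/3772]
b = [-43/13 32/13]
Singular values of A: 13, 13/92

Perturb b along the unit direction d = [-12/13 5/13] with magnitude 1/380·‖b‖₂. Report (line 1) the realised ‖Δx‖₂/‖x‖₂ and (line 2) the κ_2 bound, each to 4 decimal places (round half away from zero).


largest singular value 13, smallest 13/92
κ = σ_max/σ_min = 13/(13/92) = 92.0000
worst-case relative error ≤ 92.0000 × 1/380 = 0.2421
solve Ax = b  →  x = [27.6341 6.1388]
‖b‖ = 4.1231, ‖x‖ = 28.3078
re-solving with b+δb shifts x by Δx of norm 0.0768
realised ‖Δx‖/‖x‖ = 0.0027
tightness: 0.0027 against a bound of 0.2421 (unrounded ratio ≈ 0.0112)

0.0027
0.2421


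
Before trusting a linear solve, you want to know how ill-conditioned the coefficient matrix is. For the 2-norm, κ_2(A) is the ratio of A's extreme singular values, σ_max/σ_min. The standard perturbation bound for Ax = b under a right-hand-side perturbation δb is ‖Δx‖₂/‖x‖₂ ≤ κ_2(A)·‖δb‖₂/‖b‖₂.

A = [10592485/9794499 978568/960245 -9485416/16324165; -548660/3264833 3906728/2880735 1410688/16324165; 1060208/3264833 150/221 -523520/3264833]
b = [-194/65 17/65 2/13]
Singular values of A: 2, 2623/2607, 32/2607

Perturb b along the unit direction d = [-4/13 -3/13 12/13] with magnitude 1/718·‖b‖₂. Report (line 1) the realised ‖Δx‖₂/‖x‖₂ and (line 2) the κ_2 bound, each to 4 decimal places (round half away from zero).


0.0042
0.2269

from the listed singular values, σ₁ = 2, σ_n = 32/2607
condition number: 2 ÷ (32/2607) = 162.9375
κ_2(A)·‖δb‖/‖b‖ = 0.2269
solve Ax = b  →  x = [36.3754 0.0531 72.9310]
‖b‖₂ = 3.0000 and ‖x‖₂ = 81.4991
with δb = [-0.0013 -0.0010 0.0039], A·Δx = δb → ‖Δx‖ = 0.3404
relative error = 0.0042
tightness: 0.0042 against a bound of 0.2269 (unrounded ratio ≈ 0.0184)


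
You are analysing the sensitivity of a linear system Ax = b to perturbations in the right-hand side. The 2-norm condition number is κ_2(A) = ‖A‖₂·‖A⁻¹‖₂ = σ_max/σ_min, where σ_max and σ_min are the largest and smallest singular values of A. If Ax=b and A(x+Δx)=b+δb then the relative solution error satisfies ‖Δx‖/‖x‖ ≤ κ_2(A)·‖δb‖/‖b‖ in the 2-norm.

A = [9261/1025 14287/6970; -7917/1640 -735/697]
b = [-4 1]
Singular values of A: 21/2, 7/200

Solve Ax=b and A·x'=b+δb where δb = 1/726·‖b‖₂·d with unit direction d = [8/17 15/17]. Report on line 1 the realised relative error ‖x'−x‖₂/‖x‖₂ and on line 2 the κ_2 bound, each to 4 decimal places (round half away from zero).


0.0057
0.4132

σ_max = 21/2, σ_min = 7/200
κ_2(A) = (21/2) / (7/200) = 300.0000
bound on ‖Δx‖/‖x‖: κ·ε = 300.0000·1/726 = 0.4132
solve Ax = b  →  x = [5.9001 -27.9582]
‖b‖₂ = 4.1231 and ‖x‖₂ = 28.5740
re-solving with b+δb shifts x by Δx of norm 0.1623
dividing the unrounded norms, ‖Δx‖/‖x‖ = 0.0057
so the bound overstates the realised error by a factor of ≈ 72.7672 (computed from the unrounded values)


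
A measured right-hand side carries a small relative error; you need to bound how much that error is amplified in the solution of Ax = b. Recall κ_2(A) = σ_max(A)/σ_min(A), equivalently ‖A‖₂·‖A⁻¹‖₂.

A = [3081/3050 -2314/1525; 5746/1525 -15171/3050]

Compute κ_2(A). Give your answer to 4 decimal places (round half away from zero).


61.0000

form AᵀA = [1132469/74420 -377208/18605; -377208/18605 2012621/74420] with trace 314509/7442 and determinant 28561/59536
solving λ² − 314509/7442·λ + 28561/59536 = 0 gives λ = 169/4, 169/14884
σ_max=√(169/4)=(13/2), σ_min=√(169/14884)=(13/122) → κ = 61.0000


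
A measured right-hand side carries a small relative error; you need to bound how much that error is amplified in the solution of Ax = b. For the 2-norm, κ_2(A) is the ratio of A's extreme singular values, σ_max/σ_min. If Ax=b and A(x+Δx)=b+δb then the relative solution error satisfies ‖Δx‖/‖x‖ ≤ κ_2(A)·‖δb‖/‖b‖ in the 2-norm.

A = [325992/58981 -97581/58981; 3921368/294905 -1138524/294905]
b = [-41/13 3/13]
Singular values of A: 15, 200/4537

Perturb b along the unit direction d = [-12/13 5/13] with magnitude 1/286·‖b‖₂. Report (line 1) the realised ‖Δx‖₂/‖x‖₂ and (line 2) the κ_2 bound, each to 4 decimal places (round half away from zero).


from the listed singular values, σ₁ = 15, σ_n = 200/4537
κ = σ_max/σ_min = 15/(200/4537) = 340.2750
bound on ‖Δx‖/‖x‖: κ·ε = 340.2750·1/286 = 1.1898
solve Ax = b  →  x = [18.9914 65.3515]
‖b‖ = 3.1623, ‖x‖ = 68.0550
with δb = [-0.0102 0.0043], A·Δx = δb → ‖Δx‖ = 0.2508
dividing the unrounded norms, ‖Δx‖/‖x‖ = 0.0037
tightness: 0.0037 against a bound of 1.1898 (unrounded ratio ≈ 0.0031)

0.0037
1.1898


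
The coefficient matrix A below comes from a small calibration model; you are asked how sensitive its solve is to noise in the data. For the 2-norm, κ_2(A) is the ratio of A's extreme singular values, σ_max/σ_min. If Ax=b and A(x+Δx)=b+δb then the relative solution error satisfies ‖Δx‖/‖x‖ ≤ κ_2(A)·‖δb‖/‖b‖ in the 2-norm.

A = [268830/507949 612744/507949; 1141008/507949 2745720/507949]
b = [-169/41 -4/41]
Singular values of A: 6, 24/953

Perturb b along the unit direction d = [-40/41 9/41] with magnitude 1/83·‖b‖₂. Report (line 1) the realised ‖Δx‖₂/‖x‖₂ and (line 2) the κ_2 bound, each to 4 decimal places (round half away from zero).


0.0124
2.8705

largest singular value 6, smallest 24/953
κ_2(A) = 6 / (24/953) = 238.2500
bound on ‖Δx‖/‖x‖: κ·ε = 238.2500·1/83 = 2.8705
solve Ax = b  →  x = [-146.6795 60.9359]
2-norm of b is 4.1231; of x, 158.8334
Δx = A⁻¹·δb where δb = 1/83·4.1231·d; ‖Δx‖ = 1.9726
relative error = 0.0124
realised/bound (from unrounded values) ≈ 0.0043


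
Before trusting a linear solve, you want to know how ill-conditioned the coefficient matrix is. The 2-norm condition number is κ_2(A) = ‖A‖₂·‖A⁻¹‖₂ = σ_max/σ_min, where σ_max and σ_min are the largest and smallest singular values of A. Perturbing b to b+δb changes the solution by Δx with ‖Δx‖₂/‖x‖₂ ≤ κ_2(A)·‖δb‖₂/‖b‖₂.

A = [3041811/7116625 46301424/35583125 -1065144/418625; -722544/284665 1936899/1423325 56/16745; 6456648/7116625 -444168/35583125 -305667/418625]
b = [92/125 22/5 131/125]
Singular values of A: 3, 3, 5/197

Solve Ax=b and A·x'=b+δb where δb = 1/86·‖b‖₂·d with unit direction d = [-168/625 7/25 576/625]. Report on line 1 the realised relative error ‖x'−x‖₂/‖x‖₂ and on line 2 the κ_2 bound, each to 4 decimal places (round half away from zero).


0.0266
1.3744

σ_max = 3, σ_min = 5/197
κ = σ_max/σ_min = 3/(5/197) = 118.2000
κ_2(A)·‖δb‖/‖b‖ = 1.3744
solve Ax = b  →  x = [31.6171 62.1153 36.7882]
‖b‖₂ = 4.5826 and ‖x‖₂ = 78.8120
Δx = A⁻¹·δb where δb = 1/86·4.5826·d; ‖Δx‖ = 2.0995
realised ‖Δx‖/‖x‖ = 0.0266
realised/bound (from unrounded values) ≈ 0.0194


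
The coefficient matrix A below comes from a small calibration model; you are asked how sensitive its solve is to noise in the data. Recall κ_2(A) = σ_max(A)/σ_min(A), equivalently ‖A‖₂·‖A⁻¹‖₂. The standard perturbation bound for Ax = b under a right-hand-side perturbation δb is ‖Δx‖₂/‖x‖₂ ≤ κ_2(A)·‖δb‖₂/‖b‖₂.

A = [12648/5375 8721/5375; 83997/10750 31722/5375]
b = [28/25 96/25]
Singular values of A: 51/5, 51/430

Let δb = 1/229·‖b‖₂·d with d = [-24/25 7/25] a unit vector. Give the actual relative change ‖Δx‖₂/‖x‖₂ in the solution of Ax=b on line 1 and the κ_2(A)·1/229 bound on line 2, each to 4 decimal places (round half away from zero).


0.3755
0.3755

from the listed singular values, σ₁ = 51/5, σ_n = 51/430
κ = σ_max/σ_min = (51/5)/(51/430) = 86.0000
κ_2(A)·‖δb‖/‖b‖ = 0.3755
solve Ax = b  →  x = [0.3137 0.2353]
2-norm of b is 4.0000; of x, 0.3922
Δx = A⁻¹·δb where δb = 1/229·4.0000·d; ‖Δx‖ = 0.1473
dividing the unrounded norms, ‖Δx‖/‖x‖ = 0.3755
tightness: 0.3755 against a bound of 0.3755; the bound is attained (ratio 1)
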